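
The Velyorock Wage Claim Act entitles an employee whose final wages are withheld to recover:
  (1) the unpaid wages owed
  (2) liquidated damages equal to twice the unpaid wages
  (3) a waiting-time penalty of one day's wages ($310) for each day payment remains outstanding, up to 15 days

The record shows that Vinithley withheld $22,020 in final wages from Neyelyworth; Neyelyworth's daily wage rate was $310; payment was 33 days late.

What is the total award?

Doubled: 2 × $22,020 = $44,040
Penalty days: min(33, 15) = 15
Waiting-time penalty: 15 × $310 = $4,650
Total award: $22,020 + $44,040 + $4,650 = $70,710

$70,710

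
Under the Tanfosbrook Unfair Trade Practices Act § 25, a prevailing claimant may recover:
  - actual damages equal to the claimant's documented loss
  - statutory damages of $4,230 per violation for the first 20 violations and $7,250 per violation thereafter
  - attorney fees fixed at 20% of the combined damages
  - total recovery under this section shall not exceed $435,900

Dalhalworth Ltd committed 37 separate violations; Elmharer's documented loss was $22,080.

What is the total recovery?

First 20 violations: 20 × $4,230 = $84,600
Remaining violations: (37 − 20) × $7,250 = $123,250
Statutory damages: $84,600 + $123,250 = $207,850
Combined damages: $22,080 + $207,850 = $229,930
Attorney fees: 20% of $229,930 = $45,986
Total before cap: $229,930 + $45,986 = $275,916
Cap at $435,900: $275,916 is within the cap, no reduction.

$275,916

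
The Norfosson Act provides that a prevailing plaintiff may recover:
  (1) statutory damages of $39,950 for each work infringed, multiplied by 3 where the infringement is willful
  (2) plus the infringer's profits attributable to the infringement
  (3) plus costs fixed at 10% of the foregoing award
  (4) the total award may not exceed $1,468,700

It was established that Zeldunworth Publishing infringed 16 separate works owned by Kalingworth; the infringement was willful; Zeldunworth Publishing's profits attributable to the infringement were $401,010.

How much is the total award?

Statutory damages: 16 × $39,950 = $639,200
Trebled: 3 × $639,200 = $1,917,600
Combined award: $1,917,600 + $401,010 = $2,318,610
Costs: 10% of $2,318,610 = $231,861
Award plus costs: $2,318,610 + $231,861 = $2,550,471
Cap at $1,468,700: $2,550,471 exceeds the cap → $1,468,700

$1,468,700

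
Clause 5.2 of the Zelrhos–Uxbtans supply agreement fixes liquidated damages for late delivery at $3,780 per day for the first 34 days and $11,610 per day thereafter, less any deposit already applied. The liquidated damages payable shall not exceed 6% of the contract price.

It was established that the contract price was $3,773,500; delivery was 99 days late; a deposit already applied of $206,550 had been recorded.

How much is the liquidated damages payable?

$226,410

First 34 days: 34 × $3,780 = $128,520
Remaining days: (99 − 34) × $11,610 = $754,650
Accrued per-day damages: $128,520 + $754,650 = $883,170
Less deposit already applied: $883,170 − $206,550 = $676,620
Cap: 6% of $3,773,500 = $226,410
Cap at $226,410: $676,620 exceeds the cap → $226,410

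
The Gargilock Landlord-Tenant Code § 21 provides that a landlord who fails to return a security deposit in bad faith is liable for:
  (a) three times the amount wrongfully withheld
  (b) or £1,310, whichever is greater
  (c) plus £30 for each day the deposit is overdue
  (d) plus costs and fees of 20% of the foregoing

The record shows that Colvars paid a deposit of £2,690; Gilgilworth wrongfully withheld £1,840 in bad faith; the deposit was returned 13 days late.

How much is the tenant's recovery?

£7,092

Trebled: 3 × £1,840 = £5,520
Minimum £1,310: £5,520 meets the minimum, no increase.
Late-return penalty: 13 × £30 = £390
Damages plus late penalty: £5,520 + £390 = £5,910
Costs and fees: 20% of £5,910 = £1,182
Total recovery: £5,910 + £1,182 = £7,092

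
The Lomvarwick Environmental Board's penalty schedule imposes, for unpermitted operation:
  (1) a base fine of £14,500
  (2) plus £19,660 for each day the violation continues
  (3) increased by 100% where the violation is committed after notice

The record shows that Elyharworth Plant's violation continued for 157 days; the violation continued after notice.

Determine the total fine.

£6,202,240

Per-day component: 157 × £19,660 = £3,086,620
Base plus per-day: £14,500 + £3,086,620 = £3,101,120
Enhancement: 100% of £3,101,120 = £3,101,120
Enhanced fine: £3,101,120 + £3,101,120 = £6,202,240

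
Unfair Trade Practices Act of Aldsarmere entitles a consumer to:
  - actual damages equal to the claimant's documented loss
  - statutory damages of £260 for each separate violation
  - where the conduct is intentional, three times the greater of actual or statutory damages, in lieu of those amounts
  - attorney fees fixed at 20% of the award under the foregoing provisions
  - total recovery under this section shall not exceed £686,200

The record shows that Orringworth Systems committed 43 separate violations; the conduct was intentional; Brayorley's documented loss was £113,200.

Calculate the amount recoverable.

£407,520

Statutory damages: 43 × £260 = £11,180
Greater of actual damages (£113,200) or statutory damages (£11,180): £113,200
Trebled: 3 × £113,200 = £339,600
Attorney fees: 20% of £339,600 = £67,920
Total before cap: £339,600 + £67,920 = £407,520
Cap at £686,200: £407,520 is within the cap, no reduction.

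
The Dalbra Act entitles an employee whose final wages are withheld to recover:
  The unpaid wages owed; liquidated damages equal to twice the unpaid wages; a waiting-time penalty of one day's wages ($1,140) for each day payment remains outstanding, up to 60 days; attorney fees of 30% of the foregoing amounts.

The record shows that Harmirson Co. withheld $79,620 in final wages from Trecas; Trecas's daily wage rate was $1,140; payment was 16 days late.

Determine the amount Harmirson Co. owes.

Total award: $334,230

Doubled: 2 × $79,620 = $159,240
Penalty days: min(16, 60) = 16
Waiting-time penalty: 16 × $1,140 = $18,240
Subtotal: $79,620 + $159,240 + $18,240 = $257,100
Attorney fees: 30% of $257,100 = $77,130
Total award: $257,100 + $77,130 = $334,230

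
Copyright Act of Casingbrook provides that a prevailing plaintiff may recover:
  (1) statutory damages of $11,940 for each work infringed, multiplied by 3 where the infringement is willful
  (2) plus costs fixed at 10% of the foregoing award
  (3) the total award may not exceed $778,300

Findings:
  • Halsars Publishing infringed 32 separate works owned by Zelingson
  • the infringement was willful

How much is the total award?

$778,300

Statutory damages: 32 × $11,940 = $382,080
Trebled: 3 × $382,080 = $1,146,240
Costs: 10% of $1,146,240 = $114,624
Award plus costs: $1,146,240 + $114,624 = $1,260,864
Cap at $778,300: $1,260,864 exceeds the cap → $778,300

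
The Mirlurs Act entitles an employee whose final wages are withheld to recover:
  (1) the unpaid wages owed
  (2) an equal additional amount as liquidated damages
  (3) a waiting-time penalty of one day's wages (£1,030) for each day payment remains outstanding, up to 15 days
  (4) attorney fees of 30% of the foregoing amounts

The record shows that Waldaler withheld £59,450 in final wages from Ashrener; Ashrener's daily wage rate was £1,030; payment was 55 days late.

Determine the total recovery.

Liquidated damages (equal amount): £59,450
Penalty days: min(55, 15) = 15
Waiting-time penalty: 15 × £1,030 = £15,450
Subtotal: £59,450 + £59,450 + £15,450 = £134,350
Attorney fees: 30% of £134,350 = £40,305
Total award: £134,350 + £40,305 = £174,655

£174,655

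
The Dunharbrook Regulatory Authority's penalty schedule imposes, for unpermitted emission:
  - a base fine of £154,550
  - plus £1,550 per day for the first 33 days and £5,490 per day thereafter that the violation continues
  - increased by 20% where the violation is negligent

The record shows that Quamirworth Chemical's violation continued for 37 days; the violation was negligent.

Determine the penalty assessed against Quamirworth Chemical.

First 33 days: 33 × £1,550 = £51,150
Remaining days: (37 − 33) × £5,490 = £21,960
Per-day component: £51,150 + £21,960 = £73,110
Base plus per-day: £154,550 + £73,110 = £227,660
Enhancement: 20% of £227,660 = £45,532
Enhanced fine: £227,660 + £45,532 = £273,192

Civil penalty: £273,192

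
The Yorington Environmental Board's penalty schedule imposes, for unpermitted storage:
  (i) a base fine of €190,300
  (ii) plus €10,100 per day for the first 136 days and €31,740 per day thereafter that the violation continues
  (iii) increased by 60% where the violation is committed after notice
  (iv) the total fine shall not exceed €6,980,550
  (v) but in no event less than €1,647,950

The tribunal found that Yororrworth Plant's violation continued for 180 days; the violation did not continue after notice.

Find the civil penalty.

First 136 days: 136 × €10,100 = €1,373,600
Remaining days: (180 − 136) × €31,740 = €1,396,560
Per-day component: €1,373,600 + €1,396,560 = €2,770,160
Base plus per-day: €190,300 + €2,770,160 = €2,960,460
The violation did not continue after notice: no 60% increase.
Cap at €6,980,550: €2,960,460 is within the cap, no reduction.
Minimum €1,647,950: €2,960,460 meets the minimum, no increase.

€2,960,460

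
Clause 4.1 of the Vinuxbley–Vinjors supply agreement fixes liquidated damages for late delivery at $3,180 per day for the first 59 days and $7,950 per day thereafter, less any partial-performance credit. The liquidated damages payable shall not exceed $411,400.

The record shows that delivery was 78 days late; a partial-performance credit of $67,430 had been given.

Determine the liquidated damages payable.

First 59 days: 59 × $3,180 = $187,620
Remaining days: (78 − 59) × $7,950 = $151,050
Accrued per-day damages: $187,620 + $151,050 = $338,670
Less partial-performance credit: $338,670 − $67,430 = $271,240
Cap at $411,400: $271,240 is within the cap, no reduction.

Liquidated damages: $271,240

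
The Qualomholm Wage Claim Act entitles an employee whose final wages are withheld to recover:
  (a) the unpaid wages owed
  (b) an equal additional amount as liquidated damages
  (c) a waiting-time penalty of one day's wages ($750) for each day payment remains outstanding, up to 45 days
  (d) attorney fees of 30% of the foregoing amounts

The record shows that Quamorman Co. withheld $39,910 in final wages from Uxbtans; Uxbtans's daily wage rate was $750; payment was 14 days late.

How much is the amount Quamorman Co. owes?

Liquidated damages (equal amount): $39,910
Penalty days: min(14, 45) = 14
Waiting-time penalty: 14 × $750 = $10,500
Subtotal: $39,910 + $39,910 + $10,500 = $90,320
Attorney fees: 30% of $90,320 = $27,096
Total award: $90,320 + $27,096 = $117,416

$117,416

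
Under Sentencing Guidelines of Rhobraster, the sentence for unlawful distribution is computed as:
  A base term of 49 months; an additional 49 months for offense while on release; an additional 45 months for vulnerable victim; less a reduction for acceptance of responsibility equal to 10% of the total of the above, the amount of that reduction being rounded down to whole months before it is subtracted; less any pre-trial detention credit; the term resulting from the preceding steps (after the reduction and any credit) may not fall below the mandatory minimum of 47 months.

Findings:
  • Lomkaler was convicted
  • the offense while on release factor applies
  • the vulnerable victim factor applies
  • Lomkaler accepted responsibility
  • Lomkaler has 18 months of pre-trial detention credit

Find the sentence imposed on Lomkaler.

Offense while on release enhancement: +49 months
Vulnerable victim enhancement: +45 months
Adjusted term: 49 months + 49 months + 45 months = 143 months
Acceptance of responsibility reduction: 10% of 143 months = 14 months (rounded down)
After reduction: 143 − 14 = 129 months
Less pre-trial detention credit: 129 months − 18 months = 111 months
Minimum 47 months: 111 months meets the minimum, no increase.

111 months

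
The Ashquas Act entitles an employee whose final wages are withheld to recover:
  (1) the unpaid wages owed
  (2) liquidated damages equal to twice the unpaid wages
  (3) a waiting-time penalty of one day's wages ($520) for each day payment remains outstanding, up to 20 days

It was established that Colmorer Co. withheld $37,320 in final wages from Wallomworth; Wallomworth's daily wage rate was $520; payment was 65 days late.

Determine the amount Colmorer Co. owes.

$122,360

Doubled: 2 × $37,320 = $74,640
Penalty days: min(65, 20) = 20
Waiting-time penalty: 20 × $520 = $10,400
Total award: $37,320 + $74,640 + $10,400 = $122,360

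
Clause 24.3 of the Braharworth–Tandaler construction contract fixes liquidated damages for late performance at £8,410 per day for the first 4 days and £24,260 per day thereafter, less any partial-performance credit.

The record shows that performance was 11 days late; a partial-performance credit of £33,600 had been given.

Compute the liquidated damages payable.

First 4 days: 4 × £8,410 = £33,640
Remaining days: (11 − 4) × £24,260 = £169,820
Accrued per-day damages: £33,640 + £169,820 = £203,460
Less partial-performance credit: £203,460 − £33,600 = £169,860

£169,860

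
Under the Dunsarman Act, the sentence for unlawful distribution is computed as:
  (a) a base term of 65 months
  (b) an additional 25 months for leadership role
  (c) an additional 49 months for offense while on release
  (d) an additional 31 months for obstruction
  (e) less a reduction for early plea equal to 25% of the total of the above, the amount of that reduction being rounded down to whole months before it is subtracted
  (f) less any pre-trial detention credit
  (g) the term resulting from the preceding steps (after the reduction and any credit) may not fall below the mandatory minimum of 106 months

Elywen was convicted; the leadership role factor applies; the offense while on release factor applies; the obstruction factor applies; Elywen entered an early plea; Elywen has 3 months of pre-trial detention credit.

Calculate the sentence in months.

Leadership role enhancement: +25 months
Offense while on release enhancement: +49 months
Obstruction enhancement: +31 months
Adjusted term: 65 months + 25 months + 49 months + 31 months = 170 months
Early plea reduction: 25% of 170 months = 42 months (rounded down)
After reduction: 170 − 42 = 128 months
Less pre-trial detention credit: 128 months − 3 months = 125 months
Minimum 106 months: 125 months meets the minimum, no increase.

125 months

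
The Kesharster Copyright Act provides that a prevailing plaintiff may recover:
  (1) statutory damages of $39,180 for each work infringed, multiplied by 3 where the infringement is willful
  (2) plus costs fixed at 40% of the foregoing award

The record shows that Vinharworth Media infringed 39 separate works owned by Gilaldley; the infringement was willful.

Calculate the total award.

Statutory damages: 39 × $39,180 = $1,528,020
Trebled: 3 × $1,528,020 = $4,584,060
Costs: 40% of $4,584,060 = $1,833,624
Award plus costs: $4,584,060 + $1,833,624 = $6,417,684

$6,417,684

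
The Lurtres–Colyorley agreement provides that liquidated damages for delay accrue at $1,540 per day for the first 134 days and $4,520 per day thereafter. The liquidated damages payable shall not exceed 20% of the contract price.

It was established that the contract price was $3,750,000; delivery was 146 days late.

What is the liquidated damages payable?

First 134 days: 134 × $1,540 = $206,360
Remaining days: (146 − 134) × $4,520 = $54,240
Accrued per-day damages: $206,360 + $54,240 = $260,600
Cap: 20% of $3,750,000 = $750,000
Cap at $750,000: $260,600 is within the cap, no reduction.

$260,600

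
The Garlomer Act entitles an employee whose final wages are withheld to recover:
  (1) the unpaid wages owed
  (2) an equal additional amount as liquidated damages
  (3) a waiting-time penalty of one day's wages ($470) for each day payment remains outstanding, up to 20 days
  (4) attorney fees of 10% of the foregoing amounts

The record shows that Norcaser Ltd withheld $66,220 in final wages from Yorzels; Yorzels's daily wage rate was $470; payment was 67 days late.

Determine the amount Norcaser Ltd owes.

Liquidated damages (equal amount): $66,220
Penalty days: min(67, 20) = 20
Waiting-time penalty: 20 × $470 = $9,400
Subtotal: $66,220 + $66,220 + $9,400 = $141,840
Attorney fees: 10% of $141,840 = $14,184
Total award: $141,840 + $14,184 = $156,024

$156,024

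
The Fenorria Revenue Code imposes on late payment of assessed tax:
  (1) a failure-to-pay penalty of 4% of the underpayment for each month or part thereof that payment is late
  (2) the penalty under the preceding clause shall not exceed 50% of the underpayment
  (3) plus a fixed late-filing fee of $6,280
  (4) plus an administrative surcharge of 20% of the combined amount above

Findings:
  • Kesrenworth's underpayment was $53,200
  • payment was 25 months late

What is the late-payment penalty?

Penalty: $39,456

Accrued rate: 4% × 25 = 100%, capped at 50% → 50%
Failure-to-pay penalty: 50% of $53,200 = $26,600
Penalty before surcharge: $26,600 + $6,280 = $32,880
Administrative surcharge: 20% of $32,880 = $6,576
Total penalty: $32,880 + $6,576 = $39,456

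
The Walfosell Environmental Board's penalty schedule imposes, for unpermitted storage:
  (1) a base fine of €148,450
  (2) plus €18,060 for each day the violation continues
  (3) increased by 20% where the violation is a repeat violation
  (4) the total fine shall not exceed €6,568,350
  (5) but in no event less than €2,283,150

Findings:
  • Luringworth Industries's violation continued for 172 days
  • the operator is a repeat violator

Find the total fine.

€3,905,724

Per-day component: 172 × €18,060 = €3,106,320
Base plus per-day: €148,450 + €3,106,320 = €3,254,770
Enhancement: 20% of €3,254,770 = €650,954
Enhanced fine: €3,254,770 + €650,954 = €3,905,724
Cap at €6,568,350: €3,905,724 is within the cap, no reduction.
Minimum €2,283,150: €3,905,724 meets the minimum, no increase.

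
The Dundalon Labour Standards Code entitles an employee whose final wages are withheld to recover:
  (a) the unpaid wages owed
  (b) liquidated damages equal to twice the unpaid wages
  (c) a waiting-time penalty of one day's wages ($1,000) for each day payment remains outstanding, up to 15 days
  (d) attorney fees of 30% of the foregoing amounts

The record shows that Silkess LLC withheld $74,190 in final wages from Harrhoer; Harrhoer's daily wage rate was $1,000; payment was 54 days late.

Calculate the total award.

$308,841

Doubled: 2 × $74,190 = $148,380
Penalty days: min(54, 15) = 15
Waiting-time penalty: 15 × $1,000 = $15,000
Subtotal: $74,190 + $148,380 + $15,000 = $237,570
Attorney fees: 30% of $237,570 = $71,271
Total award: $237,570 + $71,271 = $308,841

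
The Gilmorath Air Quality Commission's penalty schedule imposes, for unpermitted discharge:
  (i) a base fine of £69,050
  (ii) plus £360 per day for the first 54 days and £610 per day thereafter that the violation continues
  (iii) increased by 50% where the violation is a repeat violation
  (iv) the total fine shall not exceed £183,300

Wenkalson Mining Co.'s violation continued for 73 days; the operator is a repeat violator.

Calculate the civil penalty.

First 54 days: 54 × £360 = £19,440
Remaining days: (73 − 54) × £610 = £11,590
Per-day component: £19,440 + £11,590 = £31,030
Base plus per-day: £69,050 + £31,030 = £100,080
Enhancement: 50% of £100,080 = £50,040
Enhanced fine: £100,080 + £50,040 = £150,120
Cap at £183,300: £150,120 is within the cap, no reduction.

£150,120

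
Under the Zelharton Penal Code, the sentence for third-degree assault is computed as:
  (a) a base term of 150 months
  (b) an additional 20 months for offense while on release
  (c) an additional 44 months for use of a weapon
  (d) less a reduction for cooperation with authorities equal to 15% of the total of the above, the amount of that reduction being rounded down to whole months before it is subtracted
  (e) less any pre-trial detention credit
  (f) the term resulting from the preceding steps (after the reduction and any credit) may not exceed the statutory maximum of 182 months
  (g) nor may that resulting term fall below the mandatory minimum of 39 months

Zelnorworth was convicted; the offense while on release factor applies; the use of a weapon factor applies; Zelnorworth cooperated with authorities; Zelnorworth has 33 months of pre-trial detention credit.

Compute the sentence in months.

Offense while on release enhancement: +20 months
Use of a weapon enhancement: +44 months
Adjusted term: 150 months + 20 months + 44 months = 214 months
Cooperation with authorities reduction: 15% of 214 months = 32 months (rounded down)
After reduction: 214 − 32 = 182 months
Less pre-trial detention credit: 182 months − 33 months = 149 months
Cap at 182 months: 149 months is within the cap, no reduction.
Minimum 39 months: 149 months meets the minimum, no increase.

Sentence: 149 months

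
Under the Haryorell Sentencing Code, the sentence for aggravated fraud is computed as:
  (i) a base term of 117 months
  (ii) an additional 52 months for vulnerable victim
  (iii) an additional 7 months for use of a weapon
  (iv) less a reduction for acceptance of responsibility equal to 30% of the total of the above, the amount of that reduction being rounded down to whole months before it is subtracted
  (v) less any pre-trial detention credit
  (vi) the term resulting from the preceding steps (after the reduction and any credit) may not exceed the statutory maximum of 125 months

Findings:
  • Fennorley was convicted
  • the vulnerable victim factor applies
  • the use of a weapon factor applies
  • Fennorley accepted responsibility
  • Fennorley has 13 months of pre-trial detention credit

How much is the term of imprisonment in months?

Vulnerable victim enhancement: +52 months
Use of a weapon enhancement: +7 months
Adjusted term: 117 months + 52 months + 7 months = 176 months
Acceptance of responsibility reduction: 30% of 176 months = 52 months (rounded down)
After reduction: 176 − 52 = 124 months
Less pre-trial detention credit: 124 months − 13 months = 111 months
Cap at 125 months: 111 months is within the cap, no reduction.

111 months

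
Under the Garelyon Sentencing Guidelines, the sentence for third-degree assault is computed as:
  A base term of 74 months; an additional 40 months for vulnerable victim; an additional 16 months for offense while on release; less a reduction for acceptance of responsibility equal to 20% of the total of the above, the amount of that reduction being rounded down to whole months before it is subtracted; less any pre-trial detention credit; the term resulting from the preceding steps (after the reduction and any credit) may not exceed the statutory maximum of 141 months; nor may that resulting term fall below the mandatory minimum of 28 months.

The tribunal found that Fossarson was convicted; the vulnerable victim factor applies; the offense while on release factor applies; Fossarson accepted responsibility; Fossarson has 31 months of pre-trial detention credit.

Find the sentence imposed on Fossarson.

73 months

Vulnerable victim enhancement: +40 months
Offense while on release enhancement: +16 months
Adjusted term: 74 months + 40 months + 16 months = 130 months
Acceptance of responsibility reduction: 20% of 130 months = 26 months (rounded down)
After reduction: 130 − 26 = 104 months
Less pre-trial detention credit: 104 months − 31 months = 73 months
Cap at 141 months: 73 months is within the cap, no reduction.
Minimum 28 months: 73 months meets the minimum, no increase.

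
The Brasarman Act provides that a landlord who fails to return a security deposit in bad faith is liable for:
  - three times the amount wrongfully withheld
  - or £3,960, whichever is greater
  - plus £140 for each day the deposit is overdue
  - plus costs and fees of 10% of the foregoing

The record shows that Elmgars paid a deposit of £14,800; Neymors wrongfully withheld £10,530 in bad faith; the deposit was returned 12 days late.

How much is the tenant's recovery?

£36,597

Trebled: 3 × £10,530 = £31,590
Minimum £3,960: £31,590 meets the minimum, no increase.
Late-return penalty: 12 × £140 = £1,680
Damages plus late penalty: £31,590 + £1,680 = £33,270
Costs and fees: 10% of £33,270 = £3,327
Total recovery: £33,270 + £3,327 = £36,597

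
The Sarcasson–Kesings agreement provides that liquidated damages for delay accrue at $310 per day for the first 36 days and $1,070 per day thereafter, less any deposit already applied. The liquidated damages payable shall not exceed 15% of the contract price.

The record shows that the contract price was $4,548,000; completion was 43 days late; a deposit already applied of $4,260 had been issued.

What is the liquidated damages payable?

$14,390

First 36 days: 36 × $310 = $11,160
Remaining days: (43 − 36) × $1,070 = $7,490
Accrued per-day damages: $11,160 + $7,490 = $18,650
Less deposit already applied: $18,650 − $4,260 = $14,390
Cap: 15% of $4,548,000 = $682,200
Cap at $682,200: $14,390 is within the cap, no reduction.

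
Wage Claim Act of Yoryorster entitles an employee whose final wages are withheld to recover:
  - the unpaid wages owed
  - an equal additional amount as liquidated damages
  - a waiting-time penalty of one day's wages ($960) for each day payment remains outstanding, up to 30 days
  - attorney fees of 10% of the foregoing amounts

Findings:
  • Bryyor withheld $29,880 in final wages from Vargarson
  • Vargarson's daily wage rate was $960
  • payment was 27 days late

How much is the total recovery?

$94,248

Liquidated damages (equal amount): $29,880
Penalty days: min(27, 30) = 27
Waiting-time penalty: 27 × $960 = $25,920
Subtotal: $29,880 + $29,880 + $25,920 = $85,680
Attorney fees: 10% of $85,680 = $8,568
Total award: $85,680 + $8,568 = $94,248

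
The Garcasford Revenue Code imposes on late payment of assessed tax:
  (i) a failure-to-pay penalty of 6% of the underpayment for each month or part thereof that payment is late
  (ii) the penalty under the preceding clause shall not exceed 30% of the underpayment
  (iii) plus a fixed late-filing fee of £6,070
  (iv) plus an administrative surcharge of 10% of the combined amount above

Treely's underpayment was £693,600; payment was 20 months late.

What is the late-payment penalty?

Accrued rate: 6% × 20 = 120%, capped at 30% → 30%
Failure-to-pay penalty: 30% of £693,600 = £208,080
Penalty before surcharge: £208,080 + £6,070 = £214,150
Administrative surcharge: 10% of £214,150 = £21,415
Total penalty: £214,150 + £21,415 = £235,565

Penalty: £235,565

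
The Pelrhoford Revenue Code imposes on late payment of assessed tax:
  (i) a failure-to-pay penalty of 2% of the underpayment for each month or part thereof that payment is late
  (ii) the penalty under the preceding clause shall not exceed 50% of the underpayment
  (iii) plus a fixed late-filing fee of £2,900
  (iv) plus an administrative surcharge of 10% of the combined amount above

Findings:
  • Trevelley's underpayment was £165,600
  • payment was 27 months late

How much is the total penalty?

Accrued rate: 2% × 27 = 54%, capped at 50% → 50%
Failure-to-pay penalty: 50% of £165,600 = £82,800
Penalty before surcharge: £82,800 + £2,900 = £85,700
Administrative surcharge: 10% of £85,700 = £8,570
Total penalty: £85,700 + £8,570 = £94,270

£94,270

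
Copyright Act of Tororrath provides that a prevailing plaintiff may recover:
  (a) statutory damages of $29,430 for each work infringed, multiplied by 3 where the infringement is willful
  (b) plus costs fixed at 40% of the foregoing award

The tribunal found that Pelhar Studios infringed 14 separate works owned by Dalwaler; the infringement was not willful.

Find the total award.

$576,828

Statutory damages: 14 × $29,430 = $412,020
Infringement not willful: no ×3 enhancement.
Costs: 40% of $412,020 = $164,808
Award plus costs: $412,020 + $164,808 = $576,828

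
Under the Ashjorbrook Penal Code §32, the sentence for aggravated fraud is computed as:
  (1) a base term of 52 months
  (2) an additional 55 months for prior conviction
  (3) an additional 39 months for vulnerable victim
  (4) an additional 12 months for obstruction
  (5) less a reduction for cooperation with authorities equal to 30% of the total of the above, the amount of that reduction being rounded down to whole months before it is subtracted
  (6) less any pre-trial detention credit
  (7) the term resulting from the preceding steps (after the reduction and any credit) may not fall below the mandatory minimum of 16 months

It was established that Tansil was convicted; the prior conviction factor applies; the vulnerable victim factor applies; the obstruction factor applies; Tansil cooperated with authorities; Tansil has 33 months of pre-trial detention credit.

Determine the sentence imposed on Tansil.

Prior conviction enhancement: +55 months
Vulnerable victim enhancement: +39 months
Obstruction enhancement: +12 months
Adjusted term: 52 months + 55 months + 39 months + 12 months = 158 months
Cooperation with authorities reduction: 30% of 158 months = 47 months (rounded down)
After reduction: 158 − 47 = 111 months
Less pre-trial detention credit: 111 months − 33 months = 78 months
Minimum 16 months: 78 months meets the minimum, no increase.

78 months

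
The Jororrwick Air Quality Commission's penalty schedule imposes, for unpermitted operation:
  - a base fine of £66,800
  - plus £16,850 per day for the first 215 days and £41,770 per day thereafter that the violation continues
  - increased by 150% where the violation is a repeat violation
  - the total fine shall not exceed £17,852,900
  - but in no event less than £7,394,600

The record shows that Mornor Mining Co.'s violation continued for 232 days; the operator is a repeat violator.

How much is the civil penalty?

£10,999,100

First 215 days: 215 × £16,850 = £3,622,750
Remaining days: (232 − 215) × £41,770 = £710,090
Per-day component: £3,622,750 + £710,090 = £4,332,840
Base plus per-day: £66,800 + £4,332,840 = £4,399,640
Enhancement: 150% of £4,399,640 = £6,599,460
Enhanced fine: £4,399,640 + £6,599,460 = £10,999,100
Cap at £17,852,900: £10,999,100 is within the cap, no reduction.
Minimum £7,394,600: £10,999,100 meets the minimum, no increase.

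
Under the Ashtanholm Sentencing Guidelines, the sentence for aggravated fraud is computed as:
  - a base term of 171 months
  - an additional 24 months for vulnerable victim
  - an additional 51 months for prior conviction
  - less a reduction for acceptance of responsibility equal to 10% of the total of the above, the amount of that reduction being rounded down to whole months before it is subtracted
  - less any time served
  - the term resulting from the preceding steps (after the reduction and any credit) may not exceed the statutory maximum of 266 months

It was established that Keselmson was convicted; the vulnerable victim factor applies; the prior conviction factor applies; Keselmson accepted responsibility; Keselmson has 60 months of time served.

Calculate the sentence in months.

162 months

Vulnerable victim enhancement: +24 months
Prior conviction enhancement: +51 months
Adjusted term: 171 months + 24 months + 51 months = 246 months
Acceptance of responsibility reduction: 10% of 246 months = 24 months (rounded down)
After reduction: 246 − 24 = 222 months
Less time served: 222 months − 60 months = 162 months
Cap at 266 months: 162 months is within the cap, no reduction.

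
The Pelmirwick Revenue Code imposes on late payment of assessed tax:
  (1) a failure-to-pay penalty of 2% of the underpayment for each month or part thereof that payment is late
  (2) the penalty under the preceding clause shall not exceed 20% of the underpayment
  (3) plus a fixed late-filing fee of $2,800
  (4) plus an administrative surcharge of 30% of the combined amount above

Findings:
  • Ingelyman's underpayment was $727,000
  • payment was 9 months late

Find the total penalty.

Accrued rate: 2% × 9 = 18%, capped at 20% → 18%
Failure-to-pay penalty: 18% of $727,000 = $130,860
Penalty before surcharge: $130,860 + $2,800 = $133,660
Administrative surcharge: 30% of $133,660 = $40,098
Total penalty: $133,660 + $40,098 = $173,758

Penalty: $173,758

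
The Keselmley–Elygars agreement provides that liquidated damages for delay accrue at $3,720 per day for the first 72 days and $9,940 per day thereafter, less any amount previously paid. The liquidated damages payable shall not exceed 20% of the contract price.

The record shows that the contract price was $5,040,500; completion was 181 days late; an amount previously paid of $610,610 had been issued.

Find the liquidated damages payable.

First 72 days: 72 × $3,720 = $267,840
Remaining days: (181 − 72) × $9,940 = $1,083,460
Accrued per-day damages: $267,840 + $1,083,460 = $1,351,300
Less amount previously paid: $1,351,300 − $610,610 = $740,690
Cap: 20% of $5,040,500 = $1,008,100
Cap at $1,008,100: $740,690 is within the cap, no reduction.

Liquidated damages: $740,690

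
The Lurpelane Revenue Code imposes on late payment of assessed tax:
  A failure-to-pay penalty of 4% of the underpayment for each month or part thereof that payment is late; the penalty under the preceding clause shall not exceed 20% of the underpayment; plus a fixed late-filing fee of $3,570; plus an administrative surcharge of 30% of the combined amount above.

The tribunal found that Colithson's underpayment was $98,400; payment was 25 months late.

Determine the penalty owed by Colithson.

Accrued rate: 4% × 25 = 100%, capped at 20% → 20%
Failure-to-pay penalty: 20% of $98,400 = $19,680
Penalty before surcharge: $19,680 + $3,570 = $23,250
Administrative surcharge: 30% of $23,250 = $6,975
Total penalty: $23,250 + $6,975 = $30,225

$30,225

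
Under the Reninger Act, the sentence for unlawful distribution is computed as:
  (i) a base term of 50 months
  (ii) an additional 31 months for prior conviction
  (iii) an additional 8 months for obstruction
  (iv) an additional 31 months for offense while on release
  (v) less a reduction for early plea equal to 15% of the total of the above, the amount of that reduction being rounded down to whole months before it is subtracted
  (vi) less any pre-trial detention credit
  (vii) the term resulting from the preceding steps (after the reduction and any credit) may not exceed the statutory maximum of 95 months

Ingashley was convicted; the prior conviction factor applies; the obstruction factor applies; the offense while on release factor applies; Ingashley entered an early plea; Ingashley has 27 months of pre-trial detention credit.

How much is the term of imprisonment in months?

75 months

Prior conviction enhancement: +31 months
Obstruction enhancement: +8 months
Offense while on release enhancement: +31 months
Adjusted term: 50 months + 31 months + 8 months + 31 months = 120 months
Early plea reduction: 15% of 120 months = 18 months (rounded down)
After reduction: 120 − 18 = 102 months
Less pre-trial detention credit: 102 months − 27 months = 75 months
Cap at 95 months: 75 months is within the cap, no reduction.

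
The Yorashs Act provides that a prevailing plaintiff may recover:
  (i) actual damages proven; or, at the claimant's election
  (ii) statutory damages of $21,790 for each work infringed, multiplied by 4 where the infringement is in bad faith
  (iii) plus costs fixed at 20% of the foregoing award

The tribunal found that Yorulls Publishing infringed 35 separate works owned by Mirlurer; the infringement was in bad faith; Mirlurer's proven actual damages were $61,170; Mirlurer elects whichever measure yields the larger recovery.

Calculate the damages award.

Statutory damages: 35 × $21,790 = $762,650
Multiplied by 4: 4 × $762,650 = $3,050,600
Greater of actual damages ($61,170) or enhanced statutory damages ($3,050,600): $3,050,600
Costs: 20% of $3,050,600 = $610,120
Award plus costs: $3,050,600 + $610,120 = $3,660,720

$3,660,720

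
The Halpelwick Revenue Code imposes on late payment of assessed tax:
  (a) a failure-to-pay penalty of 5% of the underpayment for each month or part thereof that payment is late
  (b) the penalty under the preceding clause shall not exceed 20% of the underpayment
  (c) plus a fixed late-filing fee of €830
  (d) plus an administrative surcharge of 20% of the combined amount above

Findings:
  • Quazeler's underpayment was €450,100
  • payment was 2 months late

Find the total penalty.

€55,008

Accrued rate: 5% × 2 = 10%, capped at 20% → 10%
Failure-to-pay penalty: 10% of €450,100 = €45,010
Penalty before surcharge: €45,010 + €830 = €45,840
Administrative surcharge: 20% of €45,840 = €9,168
Total penalty: €45,840 + €9,168 = €55,008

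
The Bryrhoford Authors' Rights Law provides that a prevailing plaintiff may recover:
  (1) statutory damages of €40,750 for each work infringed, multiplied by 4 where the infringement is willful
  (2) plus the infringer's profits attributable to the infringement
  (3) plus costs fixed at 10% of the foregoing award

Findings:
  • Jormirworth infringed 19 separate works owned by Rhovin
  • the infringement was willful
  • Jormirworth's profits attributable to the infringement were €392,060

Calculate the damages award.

Statutory damages: 19 × €40,750 = €774,250
Multiplied by 4: 4 × €774,250 = €3,097,000
Combined award: €3,097,000 + €392,060 = €3,489,060
Costs: 10% of €3,489,060 = €348,906
Award plus costs: €3,489,060 + €348,906 = €3,837,966

€3,837,966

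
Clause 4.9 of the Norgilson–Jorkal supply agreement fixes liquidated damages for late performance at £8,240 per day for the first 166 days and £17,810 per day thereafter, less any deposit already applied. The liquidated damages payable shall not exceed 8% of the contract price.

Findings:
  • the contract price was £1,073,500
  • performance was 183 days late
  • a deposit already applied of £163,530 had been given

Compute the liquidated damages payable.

First 166 days: 166 × £8,240 = £1,367,840
Remaining days: (183 − 166) × £17,810 = £302,770
Accrued per-day damages: £1,367,840 + £302,770 = £1,670,610
Less deposit already applied: £1,670,610 − £163,530 = £1,507,080
Cap: 8% of £1,073,500 = £85,880
Cap at £85,880: £1,507,080 exceeds the cap → £85,880

£85,880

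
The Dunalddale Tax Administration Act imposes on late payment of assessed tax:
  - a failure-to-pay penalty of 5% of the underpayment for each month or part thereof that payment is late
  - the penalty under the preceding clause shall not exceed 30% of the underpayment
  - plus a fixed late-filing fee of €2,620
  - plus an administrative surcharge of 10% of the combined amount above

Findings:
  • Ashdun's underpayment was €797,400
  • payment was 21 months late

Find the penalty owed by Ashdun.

€266,024

Accrued rate: 5% × 21 = 105%, capped at 30% → 30%
Failure-to-pay penalty: 30% of €797,400 = €239,220
Penalty before surcharge: €239,220 + €2,620 = €241,840
Administrative surcharge: 10% of €241,840 = €24,184
Total penalty: €241,840 + €24,184 = €266,024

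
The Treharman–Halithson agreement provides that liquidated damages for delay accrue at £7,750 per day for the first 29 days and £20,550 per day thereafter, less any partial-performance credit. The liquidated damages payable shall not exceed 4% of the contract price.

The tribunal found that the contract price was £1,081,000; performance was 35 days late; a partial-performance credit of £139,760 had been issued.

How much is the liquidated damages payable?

£43,240

First 29 days: 29 × £7,750 = £224,750
Remaining days: (35 − 29) × £20,550 = £123,300
Accrued per-day damages: £224,750 + £123,300 = £348,050
Less partial-performance credit: £348,050 − £139,760 = £208,290
Cap: 4% of £1,081,000 = £43,240
Cap at £43,240: £208,290 exceeds the cap → £43,240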